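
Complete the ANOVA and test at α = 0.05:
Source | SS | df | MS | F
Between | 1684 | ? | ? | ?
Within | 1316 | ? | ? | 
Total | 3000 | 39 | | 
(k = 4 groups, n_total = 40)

df_between = 3, df_within = 36. MS_between = 561.33, MS_within = 36.56. F = 15.356, F_crit ≈ 2.866. Reject H₀.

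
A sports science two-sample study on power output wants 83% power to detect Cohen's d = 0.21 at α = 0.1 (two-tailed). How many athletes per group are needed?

z_{α/2} = 1.645, z_β = Φ⁻¹(0.83) = 0.954. For small effect (d = 0.21): n per group = 2(z_{α/2} + z_β)²/d² = 2(1.645 + 0.954)²/0.21² = 306.3 → 307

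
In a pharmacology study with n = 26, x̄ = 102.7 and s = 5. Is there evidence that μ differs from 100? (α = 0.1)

t = (x̄ - μ₀)/(s/√n) = (102.7 - 100)/(5/√26) = 2.753. df = 25, critical t = ±1.708. Reject H₀.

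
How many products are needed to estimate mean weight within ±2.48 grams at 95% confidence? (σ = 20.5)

n = (z*σ/E)² = (1.96×20.5/2.48)² = 262.5 → n = 263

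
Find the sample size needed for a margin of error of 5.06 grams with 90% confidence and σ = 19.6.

n = (z*σ/E)² = (1.645×19.6/5.06)² = 40.6 → n = 41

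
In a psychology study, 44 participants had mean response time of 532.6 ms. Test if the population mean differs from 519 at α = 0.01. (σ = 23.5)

z = (x̄ - μ₀)/(σ/√n) = (532.6 - 519)/(23.5/√44) = 3.839. Critical value: ±2.576. Since |3.839| > 2.576, Reject H₀.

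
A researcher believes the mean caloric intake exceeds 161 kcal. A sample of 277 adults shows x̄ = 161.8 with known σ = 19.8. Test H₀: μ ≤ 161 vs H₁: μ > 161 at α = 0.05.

z = 0.672. Critical value: 1.645. Fail to reject H₀.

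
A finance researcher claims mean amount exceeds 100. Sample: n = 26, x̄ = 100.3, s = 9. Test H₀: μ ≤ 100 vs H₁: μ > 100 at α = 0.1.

t = (100.3 - 100)/(9/√26) = 0.17, df = 25. Critical t = 1.316. Fail to reject H₀.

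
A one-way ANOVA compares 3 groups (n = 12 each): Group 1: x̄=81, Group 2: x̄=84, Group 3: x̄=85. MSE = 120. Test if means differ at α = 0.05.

Grand mean = 83.33. SS_between = 104.0, MS_between = 52.0. F = 0.433, F_crit ≈ 3.285. Fail to reject H₀.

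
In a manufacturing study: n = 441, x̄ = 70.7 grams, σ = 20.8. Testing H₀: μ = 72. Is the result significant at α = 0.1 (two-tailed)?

z = (70.7 - 72)/(20.8/√441) = -1.312. Since |z| ≤ 1.645, not significant at α = 0.1.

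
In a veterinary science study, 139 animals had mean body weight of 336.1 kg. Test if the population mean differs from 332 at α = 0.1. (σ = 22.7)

z = (x̄ - μ₀)/(σ/√n) = (336.1 - 332)/(22.7/√139) = 2.129. Critical value: ±1.645. Since |2.129| > 1.645, Reject H₀.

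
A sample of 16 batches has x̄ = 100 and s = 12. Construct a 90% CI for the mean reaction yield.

CI = x̄ ± t*(s/√n) = 100 ± 1.753(12/√16) = (94.74, 105.26)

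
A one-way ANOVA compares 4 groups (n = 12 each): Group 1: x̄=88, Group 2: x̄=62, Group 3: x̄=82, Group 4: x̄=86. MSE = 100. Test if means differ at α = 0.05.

Grand mean = 79.5. SS_between = 5124.0, MS_between = 1708.0. F = 17.08, F_crit ≈ 2.816. Reject H₀.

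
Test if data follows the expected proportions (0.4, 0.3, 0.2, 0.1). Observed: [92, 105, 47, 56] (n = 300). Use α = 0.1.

Expected: [120.0, 90.0, 60.0, 30.0]. χ² = 34.383. df = 3, critical = 6.251. Reject H₀.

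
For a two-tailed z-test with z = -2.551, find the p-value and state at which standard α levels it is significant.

p = 2·P(Z > |-2.551|) = 2·(1 - Φ(2.551)) ≈ 0.0107. Significant at α = 0.1; Significant at α = 0.05.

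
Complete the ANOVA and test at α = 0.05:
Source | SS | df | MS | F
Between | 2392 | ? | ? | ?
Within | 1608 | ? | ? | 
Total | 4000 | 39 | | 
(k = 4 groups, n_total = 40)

df_between = 3, df_within = 36. MS_between = 797.33, MS_within = 44.67. F = 17.851, F_crit ≈ 2.866. Reject H₀.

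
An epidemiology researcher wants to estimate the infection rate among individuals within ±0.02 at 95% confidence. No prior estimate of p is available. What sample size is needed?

Conservative approach: use p = 0.5 (maximizes p(1-p) = 0.25). n = z²(0.25)/E² = 1.96²×0.25/0.02² = 2401.0 → n = 2401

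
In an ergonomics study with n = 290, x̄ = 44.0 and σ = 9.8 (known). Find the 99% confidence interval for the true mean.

CI = x̄ ± z*(σ/√n) = 44.0 ± 2.576(9.8/√290) = 44.0 ± 1.48 = (42.52, 45.48)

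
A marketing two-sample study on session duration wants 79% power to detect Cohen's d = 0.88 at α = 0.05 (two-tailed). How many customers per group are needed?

z_{α/2} = 1.96, z_β = Φ⁻¹(0.79) = 0.806. For large effect (d = 0.88): n per group = 2(z_{α/2} + z_β)²/d² = 2(1.96 + 0.806)²/0.88² = 19.8 → 20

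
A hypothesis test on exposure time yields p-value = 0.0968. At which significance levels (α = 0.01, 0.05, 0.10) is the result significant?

p = 0.0968. Significant at: α = 0.1.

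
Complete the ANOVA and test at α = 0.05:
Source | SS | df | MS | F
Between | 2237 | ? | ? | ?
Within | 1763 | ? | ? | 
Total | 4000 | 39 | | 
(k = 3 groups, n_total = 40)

df_between = 2, df_within = 37. MS_between = 1118.5, MS_within = 47.65. F = 23.474, F_crit ≈ 3.252. Reject H₀.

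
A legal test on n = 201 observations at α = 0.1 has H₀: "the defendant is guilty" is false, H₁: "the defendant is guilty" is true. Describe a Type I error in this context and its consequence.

Type I error: rejecting H₀ when it is true — concluding that the defendant is guilty when in fact it is not. Consequence: convicting an innocent person.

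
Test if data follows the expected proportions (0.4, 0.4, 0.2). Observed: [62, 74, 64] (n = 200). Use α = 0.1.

Expected: [80.0, 80.0, 40.0]. χ² = 18.9. df = 2, critical = 4.605. Reject H₀.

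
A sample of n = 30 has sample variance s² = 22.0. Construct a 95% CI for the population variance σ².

df = 29. χ²_{0.025} = 45.722, χ²_{0.975} = 16.047. CI for σ² = ((n-1)s²/χ²_{α/2}, (n-1)s²/χ²_{1-α/2}) = (29·22.0/45.722, 29·22.0/16.047) = (13.95, 39.76)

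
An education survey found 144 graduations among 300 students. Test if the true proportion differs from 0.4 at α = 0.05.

p̂ = 0.48, p₀ = 0.4. z = (p̂ - p₀)/√(p₀(1-p₀)/n) = 2.828. Critical: ±1.96. Reject H₀.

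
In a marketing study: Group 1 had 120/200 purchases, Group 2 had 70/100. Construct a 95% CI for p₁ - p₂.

p̂₁ = 0.6, p̂₂ = 0.7. Difference = -0.1. CI = (-0.213, 0.013)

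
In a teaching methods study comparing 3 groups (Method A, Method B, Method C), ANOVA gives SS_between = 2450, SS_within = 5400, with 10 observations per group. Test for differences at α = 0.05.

df_between = 2, df_within = 27. F = MS_between/MS_within = 1225.0/200.0 = 6.125. F_crit ≈ 3.354. Reject H₀. At least one mean differs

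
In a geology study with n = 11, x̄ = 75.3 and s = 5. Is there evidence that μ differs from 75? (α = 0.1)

t = (x̄ - μ₀)/(s/√n) = (75.3 - 75)/(5/√11) = 0.199. df = 10, critical t = ±1.812. Fail to reject H₀.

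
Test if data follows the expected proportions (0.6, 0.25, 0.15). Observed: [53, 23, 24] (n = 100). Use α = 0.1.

Expected: [60.0, 25.0, 15.0]. χ² = 6.377. df = 2, critical = 4.605. Reject H₀.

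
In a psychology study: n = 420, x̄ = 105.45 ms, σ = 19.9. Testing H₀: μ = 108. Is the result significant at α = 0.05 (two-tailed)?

z = (105.45 - 108)/(19.9/√420) = -2.626. Since |z| > 1.96, significant at α = 0.05.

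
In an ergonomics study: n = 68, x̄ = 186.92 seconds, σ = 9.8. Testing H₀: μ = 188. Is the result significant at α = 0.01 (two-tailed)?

z = (186.92 - 188)/(9.8/√68) = -0.909. Since |z| ≤ 2.576, not significant at α = 0.01.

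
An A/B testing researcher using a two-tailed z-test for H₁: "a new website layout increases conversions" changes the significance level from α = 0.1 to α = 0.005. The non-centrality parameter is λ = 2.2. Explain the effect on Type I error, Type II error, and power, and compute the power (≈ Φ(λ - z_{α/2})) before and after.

Decreasing α from 0.1 to 0.005:
• Type I error rate decreases (α is the Type I rate by definition).
• Critical value moves from z_{α/2} = 1.645 to 2.807, so power = Φ(λ - z_{α/2}) goes from Φ(2.2 - 1.645) = 0.711 to Φ(2.2 - 2.807) = 0.272.
• Type II error rate β = 1 - power therefore increases (0.289 → 0.728).
Appropriate when false positives are costly — here, rolling out a layout that doesn't actually help — wasted engineering effort.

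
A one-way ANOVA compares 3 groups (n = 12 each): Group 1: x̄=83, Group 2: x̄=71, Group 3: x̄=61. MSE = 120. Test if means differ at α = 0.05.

Grand mean = 71.67. SS_between = 2912.0, MS_between = 1456.0. F = 12.133, F_crit ≈ 3.285. Reject H₀.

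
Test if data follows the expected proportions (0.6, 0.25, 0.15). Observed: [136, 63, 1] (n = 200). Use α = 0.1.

Expected: [120.0, 50.0, 30.0]. χ² = 33.547. df = 2, critical = 4.605. Reject H₀.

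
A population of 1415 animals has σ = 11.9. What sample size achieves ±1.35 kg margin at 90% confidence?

Without FPC: n₀ = (1.645×11.9/1.35)² = 210.261. With FPC: n = n₀N/(n₀+N-1) = 183.2 → n = 184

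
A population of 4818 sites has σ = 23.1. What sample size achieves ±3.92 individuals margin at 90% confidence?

Without FPC: n₀ = (1.645×23.1/3.92)² = 93.969. With FPC: n = n₀N/(n₀+N-1) = 92.2 → n = 93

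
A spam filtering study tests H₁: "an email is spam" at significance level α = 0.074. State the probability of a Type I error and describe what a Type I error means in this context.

P(Type I error) = α = 0.074. A Type I error is rejecting H₀ when H₀ is actually true (false positive) — here, concluding that an email is spam when in fact this is not the case. Consequence: a legitimate email is sent to the spam folder and the user misses it.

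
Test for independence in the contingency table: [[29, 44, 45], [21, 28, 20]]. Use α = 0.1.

χ² = 1.73. df = 2, critical = 4.605. Fail to reject H₀. No evidence of dependence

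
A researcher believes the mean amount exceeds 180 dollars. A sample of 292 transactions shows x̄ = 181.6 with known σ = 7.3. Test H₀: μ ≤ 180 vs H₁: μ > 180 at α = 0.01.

z = 3.745. Critical value: 2.33. Reject H₀.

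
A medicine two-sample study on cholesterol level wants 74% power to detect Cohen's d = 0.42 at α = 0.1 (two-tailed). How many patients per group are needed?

z_{α/2} = 1.645, z_β = Φ⁻¹(0.74) = 0.643. For small effect (d = 0.42): n per group = 2(z_{α/2} + z_β)²/d² = 2(1.645 + 0.643)²/0.42² = 59.4 → 60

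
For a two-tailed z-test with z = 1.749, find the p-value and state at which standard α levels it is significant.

p = 2·P(Z > |1.749|) = 2·(1 - Φ(1.749)) ≈ 0.0803. Significant at α = 0.1.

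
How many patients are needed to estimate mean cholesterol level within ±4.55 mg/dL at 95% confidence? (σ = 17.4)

n = (z*σ/E)² = (1.96×17.4/4.55)² = 56.2 → n = 57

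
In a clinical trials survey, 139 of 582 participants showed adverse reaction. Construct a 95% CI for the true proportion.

p̂ = 0.239. CI = p̂ ± z*√(p̂(1-p̂)/n) = (0.204, 0.273)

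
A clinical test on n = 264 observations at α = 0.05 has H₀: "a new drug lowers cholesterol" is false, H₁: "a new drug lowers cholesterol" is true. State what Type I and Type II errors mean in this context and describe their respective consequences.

Type I (false positive): concluding that a new drug lowers cholesterol when it is not — approving an ineffective drug — patients take a useless medication and may skip effective alternatives. Type II (false negative): failing to conclude that a new drug lowers cholesterol when it is — shelving an effective drug — patients miss out on a treatment that would have helped. Which is costlier depends on domain priorities and is a judgement call rather than a statistical fact.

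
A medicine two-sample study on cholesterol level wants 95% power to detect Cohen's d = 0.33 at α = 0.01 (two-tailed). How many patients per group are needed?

z_{α/2} = 2.576, z_β = Φ⁻¹(0.95) = 1.645. For small effect (d = 0.33): n per group = 2(z_{α/2} + z_β)²/d² = 2(2.576 + 1.645)²/0.33² = 327.2 → 328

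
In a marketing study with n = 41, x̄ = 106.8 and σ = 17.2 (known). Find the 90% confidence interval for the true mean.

CI = x̄ ± z*(σ/√n) = 106.8 ± 1.645(17.2/√41) = 106.8 ± 4.42 = (102.38, 111.22)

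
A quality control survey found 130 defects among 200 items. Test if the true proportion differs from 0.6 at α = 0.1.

p̂ = 0.65, p₀ = 0.6. z = (p̂ - p₀)/√(p₀(1-p₀)/n) = 1.443. Critical: ±1.645. Fail to reject H₀.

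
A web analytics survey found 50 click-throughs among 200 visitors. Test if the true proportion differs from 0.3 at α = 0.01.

p̂ = 0.25, p₀ = 0.3. z = (p̂ - p₀)/√(p₀(1-p₀)/n) = -1.543. Critical: ±2.576. Fail to reject H₀.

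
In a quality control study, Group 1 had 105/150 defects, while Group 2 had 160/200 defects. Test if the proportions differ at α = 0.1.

p̂₁ = 0.7, p̂₂ = 0.8, pooled p̂ = 0.757. z = -2.159. Critical: ±1.645. Reject H₀.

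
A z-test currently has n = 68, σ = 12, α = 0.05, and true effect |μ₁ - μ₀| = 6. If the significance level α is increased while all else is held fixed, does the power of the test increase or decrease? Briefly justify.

Power increases: a larger α lowers the critical value, so more of the H₁ sampling distribution falls in the rejection region.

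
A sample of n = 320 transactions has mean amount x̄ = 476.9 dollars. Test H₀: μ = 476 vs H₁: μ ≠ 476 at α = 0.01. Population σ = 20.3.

z = (x̄ - μ₀)/(σ/√n) = (476.9 - 476)/(20.3/√320) = 0.793. Critical value: ±2.576. Since |0.793| ≤ 2.576, Fail to reject H₀.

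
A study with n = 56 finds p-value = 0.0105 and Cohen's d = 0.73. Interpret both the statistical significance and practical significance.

Statistically significant (p = 0.0105 < 0.05). Cohen's d = 0.73 indicates a medium effect size. Both statistical and practical significance should be considered.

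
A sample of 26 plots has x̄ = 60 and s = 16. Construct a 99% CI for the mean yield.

CI = x̄ ± t*(s/√n) = 60 ± 2.787(16/√26) = (51.25, 68.75)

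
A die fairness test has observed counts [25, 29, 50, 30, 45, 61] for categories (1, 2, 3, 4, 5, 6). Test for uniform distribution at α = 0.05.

Expected = 40 each. χ² = Σ(O-E)²/E = 25.3. df = 5, critical value = 11.07. Reject H₀.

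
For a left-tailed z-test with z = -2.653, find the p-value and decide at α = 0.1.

p = P(Z < -2.653) = Φ(-2.653) ≈ 0.004. Since p < 0.1, reject H₀ (significant) at α = 0.1.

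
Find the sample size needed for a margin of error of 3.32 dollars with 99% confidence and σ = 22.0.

n = (z*σ/E)² = (2.576×22.0/3.32)² = 291.4 → n = 292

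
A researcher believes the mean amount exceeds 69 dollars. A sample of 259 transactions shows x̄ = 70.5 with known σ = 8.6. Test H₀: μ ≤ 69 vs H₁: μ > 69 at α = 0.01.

z = 2.807. Critical value: 2.33. Reject H₀.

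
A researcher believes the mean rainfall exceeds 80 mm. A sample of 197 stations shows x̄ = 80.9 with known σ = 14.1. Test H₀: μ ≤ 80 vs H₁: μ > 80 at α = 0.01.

z = 0.896. Critical value: 2.33. Fail to reject H₀.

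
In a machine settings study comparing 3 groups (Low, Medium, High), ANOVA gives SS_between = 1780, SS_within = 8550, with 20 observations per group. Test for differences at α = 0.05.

df_between = 2, df_within = 57. F = MS_between/MS_within = 890.0/150.0 = 5.933. F_crit ≈ 3.159. Reject H₀. At least one mean differs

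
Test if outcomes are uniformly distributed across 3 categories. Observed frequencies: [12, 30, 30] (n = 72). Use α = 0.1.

Expected = 24 each. χ² = Σ(O-E)²/E = 9.0. df = 2, critical value = 4.605. Reject H₀.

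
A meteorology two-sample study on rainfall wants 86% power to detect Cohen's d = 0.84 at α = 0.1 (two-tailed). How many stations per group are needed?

z_{α/2} = 1.645, z_β = Φ⁻¹(0.86) = 1.08. For large effect (d = 0.84): n per group = 2(z_{α/2} + z_β)²/d² = 2(1.645 + 1.08)²/0.84² = 21.05 → 22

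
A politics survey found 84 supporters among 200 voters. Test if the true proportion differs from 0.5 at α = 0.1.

p̂ = 0.42, p₀ = 0.5. z = (p̂ - p₀)/√(p₀(1-p₀)/n) = -2.263. Critical: ±1.645. Reject H₀.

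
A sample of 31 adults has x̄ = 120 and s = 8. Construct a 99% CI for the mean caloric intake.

CI = x̄ ± t*(s/√n) = 120 ± 2.75(8/√31) = (116.05, 123.95)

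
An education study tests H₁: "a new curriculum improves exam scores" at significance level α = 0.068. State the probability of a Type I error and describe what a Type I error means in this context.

P(Type I error) = α = 0.068. A Type I error is rejecting H₀ when H₀ is actually true (false positive) — here, concluding that a new curriculum improves exam scores when in fact this is not the case. Consequence: adopting a curriculum that gives no real benefit — disruption for nothing.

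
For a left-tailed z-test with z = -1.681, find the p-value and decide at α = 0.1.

p = P(Z < -1.681) = Φ(-1.681) ≈ 0.0464. Since p < 0.1, reject H₀ (significant) at α = 0.1.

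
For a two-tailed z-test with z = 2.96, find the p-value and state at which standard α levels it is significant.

p = 2·P(Z > |2.96|) = 2·(1 - Φ(2.96)) ≈ 0.0031. Significant at α = 0.1; Significant at α = 0.05; Significant at α = 0.01.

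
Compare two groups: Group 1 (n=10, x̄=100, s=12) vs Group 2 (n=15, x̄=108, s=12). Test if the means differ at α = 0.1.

Pooled sp = 12.0. t = -1.633, df = 23. Critical t = ±1.714. Fail to reject H₀.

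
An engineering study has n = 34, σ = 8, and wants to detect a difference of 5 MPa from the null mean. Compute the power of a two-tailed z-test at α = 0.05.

SE = σ/√n = 8/√34 = 1.372. Non-centrality λ = d/SE = 5/1.372 = 3.644. Power ≈ Φ(λ - z_{α/2}) = Φ(3.644 - 1.96) = Φ(1.684) = 0.954.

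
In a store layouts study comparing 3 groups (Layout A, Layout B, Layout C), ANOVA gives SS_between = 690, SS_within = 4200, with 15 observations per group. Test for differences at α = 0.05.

df_between = 2, df_within = 42. F = MS_between/MS_within = 345.0/100.0 = 3.45. F_crit ≈ 3.22. Reject H₀. At least one mean differs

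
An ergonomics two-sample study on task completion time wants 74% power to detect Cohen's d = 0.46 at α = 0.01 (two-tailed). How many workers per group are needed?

z_{α/2} = 2.576, z_β = Φ⁻¹(0.74) = 0.643. For small effect (d = 0.46): n per group = 2(z_{α/2} + z_β)²/d² = 2(2.576 + 0.643)²/0.46² = 97.9 → 98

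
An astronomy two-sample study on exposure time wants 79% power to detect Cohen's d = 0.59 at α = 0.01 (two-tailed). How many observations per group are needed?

z_{α/2} = 2.576, z_β = Φ⁻¹(0.79) = 0.806. For medium effect (d = 0.59): n per group = 2(z_{α/2} + z_β)²/d² = 2(2.576 + 0.806)²/0.59² = 65.7 → 66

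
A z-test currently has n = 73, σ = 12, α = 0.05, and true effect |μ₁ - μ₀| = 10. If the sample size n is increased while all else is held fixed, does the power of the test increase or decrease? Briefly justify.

Power increases: a larger n shrinks the standard error σ/√n, moving the sampling distribution under H₁ further from the critical value.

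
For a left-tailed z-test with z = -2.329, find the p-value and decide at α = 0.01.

p = P(Z < -2.329) = Φ(-2.329) ≈ 0.0099. Since p < 0.01, reject H₀ (significant) at α = 0.01.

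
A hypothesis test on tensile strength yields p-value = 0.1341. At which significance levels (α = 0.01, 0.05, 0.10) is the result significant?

p = 0.1341. Not significant at any of the given levels.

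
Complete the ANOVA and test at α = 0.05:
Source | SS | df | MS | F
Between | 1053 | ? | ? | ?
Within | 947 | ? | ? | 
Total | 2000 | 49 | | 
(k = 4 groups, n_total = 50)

df_between = 3, df_within = 46. MS_between = 351.0, MS_within = 20.59. F = 17.05, F_crit ≈ 2.807. Reject H₀.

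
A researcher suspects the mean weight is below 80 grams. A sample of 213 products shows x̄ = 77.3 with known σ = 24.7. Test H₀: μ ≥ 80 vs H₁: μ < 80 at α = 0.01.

z = -1.595. Critical value: -2.33. Fail to reject H₀.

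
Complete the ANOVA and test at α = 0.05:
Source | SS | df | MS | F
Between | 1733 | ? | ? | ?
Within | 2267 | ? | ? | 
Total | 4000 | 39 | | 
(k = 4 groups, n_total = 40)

df_between = 3, df_within = 36. MS_between = 577.67, MS_within = 62.97. F = 9.173, F_crit ≈ 2.866. Reject H₀.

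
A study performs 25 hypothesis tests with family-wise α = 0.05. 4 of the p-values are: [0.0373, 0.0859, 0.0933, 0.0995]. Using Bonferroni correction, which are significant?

Bonferroni α = 0.05/25 = 0.002. None of the given p-values are significant.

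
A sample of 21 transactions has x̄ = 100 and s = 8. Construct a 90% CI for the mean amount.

CI = x̄ ± t*(s/√n) = 100 ± 1.725(8/√21) = (96.99, 103.01)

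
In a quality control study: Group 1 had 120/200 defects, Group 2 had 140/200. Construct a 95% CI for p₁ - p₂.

p̂₁ = 0.6, p̂₂ = 0.7. Difference = -0.1. CI = (-0.193, -0.007)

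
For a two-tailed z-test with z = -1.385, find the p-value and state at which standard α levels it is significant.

p = 2·P(Z > |-1.385|) = 2·(1 - Φ(1.385)) ≈ 0.1661. Not significant at any standard level.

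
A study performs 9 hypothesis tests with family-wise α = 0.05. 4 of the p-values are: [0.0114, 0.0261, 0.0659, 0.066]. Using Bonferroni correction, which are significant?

Bonferroni α = 0.05/9 = 0.00556. None of the given p-values are significant.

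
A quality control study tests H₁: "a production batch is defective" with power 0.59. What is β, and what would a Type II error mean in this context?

β = 1 - power = 1 - 0.59 = 0.41. A Type II error is failing to reject H₀ when H₀ is false (false negative) — here, failing to conclude that a production batch is defective when in fact it is true. Consequence: shipping a defective batch — faulty products reach customers.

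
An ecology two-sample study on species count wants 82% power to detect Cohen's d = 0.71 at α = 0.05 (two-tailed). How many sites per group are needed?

z_{α/2} = 1.96, z_β = Φ⁻¹(0.82) = 0.915. For medium effect (d = 0.71): n per group = 2(z_{α/2} + z_β)²/d² = 2(1.96 + 0.915)²/0.71² = 32.8 → 33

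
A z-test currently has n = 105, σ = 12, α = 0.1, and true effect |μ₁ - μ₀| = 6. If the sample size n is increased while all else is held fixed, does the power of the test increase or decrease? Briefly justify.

Power increases: a larger n shrinks the standard error σ/√n, moving the sampling distribution under H₁ further from the critical value.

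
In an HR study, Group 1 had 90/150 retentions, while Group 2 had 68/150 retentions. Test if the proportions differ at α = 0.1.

p̂₁ = 0.6, p̂₂ = 0.453, pooled p̂ = 0.527. z = 2.544. Critical: ±1.645. Reject H₀.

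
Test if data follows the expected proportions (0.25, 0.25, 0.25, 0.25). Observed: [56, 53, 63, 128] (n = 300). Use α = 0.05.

Expected: [75.0, 75.0, 75.0, 75.0]. χ² = 50.64. df = 3, critical = 7.815. Reject H₀.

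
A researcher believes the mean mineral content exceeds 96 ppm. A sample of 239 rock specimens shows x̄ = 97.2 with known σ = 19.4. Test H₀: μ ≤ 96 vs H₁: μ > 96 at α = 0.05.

z = 0.956. Critical value: 1.645. Fail to reject H₀.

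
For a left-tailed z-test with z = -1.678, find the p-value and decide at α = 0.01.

p = P(Z < -1.678) = Φ(-1.678) ≈ 0.0467. Since p ≥ 0.01, fail to reject H₀ (not significant) at α = 0.01.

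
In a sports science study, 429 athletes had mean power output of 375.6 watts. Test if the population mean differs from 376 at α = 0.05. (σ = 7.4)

z = (x̄ - μ₀)/(σ/√n) = (375.6 - 376)/(7.4/√429) = -1.12. Critical value: ±1.96. Since |-1.12| ≤ 1.96, Fail to reject H₀.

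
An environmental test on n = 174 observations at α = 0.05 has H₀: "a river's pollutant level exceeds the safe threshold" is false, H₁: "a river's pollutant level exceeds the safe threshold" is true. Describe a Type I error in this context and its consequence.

Type I error: rejecting H₀ when it is true — concluding that a river's pollutant level exceeds the safe threshold when in fact it is not. Consequence: shutting down a compliant factory unnecessarily.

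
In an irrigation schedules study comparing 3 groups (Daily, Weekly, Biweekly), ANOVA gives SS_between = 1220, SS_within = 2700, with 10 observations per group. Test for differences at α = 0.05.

df_between = 2, df_within = 27. F = MS_between/MS_within = 610.0/100.0 = 6.1. F_crit ≈ 3.354. Reject H₀. At least one mean differs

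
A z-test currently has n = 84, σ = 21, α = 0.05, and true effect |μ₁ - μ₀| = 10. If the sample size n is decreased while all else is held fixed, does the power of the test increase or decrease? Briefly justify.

Power decreases: a smaller n inflates the standard error σ/√n, pulling the sampling distribution under H₁ back toward the critical value.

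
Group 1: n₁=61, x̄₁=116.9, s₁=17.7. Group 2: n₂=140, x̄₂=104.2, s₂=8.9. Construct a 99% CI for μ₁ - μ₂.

Difference = 12.7. SE = √(17.7²/61 + 8.9²/140) = 2.388. CI = (6.55, 18.85)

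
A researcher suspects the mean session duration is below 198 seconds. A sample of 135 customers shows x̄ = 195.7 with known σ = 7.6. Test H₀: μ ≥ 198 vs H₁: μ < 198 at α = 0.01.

z = -3.516. Critical value: -2.33. Reject H₀.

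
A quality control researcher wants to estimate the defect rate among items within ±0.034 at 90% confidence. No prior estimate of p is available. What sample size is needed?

Conservative approach: use p = 0.5 (maximizes p(1-p) = 0.25). n = z²(0.25)/E² = 1.645²×0.25/0.034² = 585.2 → n = 586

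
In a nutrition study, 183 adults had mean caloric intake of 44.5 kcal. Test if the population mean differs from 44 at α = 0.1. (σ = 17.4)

z = (x̄ - μ₀)/(σ/√n) = (44.5 - 44)/(17.4/√183) = 0.389. Critical value: ±1.645. Since |0.389| ≤ 1.645, Fail to reject H₀.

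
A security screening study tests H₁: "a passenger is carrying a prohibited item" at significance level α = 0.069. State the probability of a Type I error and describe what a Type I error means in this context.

P(Type I error) = α = 0.069. A Type I error is rejecting H₀ when H₀ is actually true (false positive) — here, concluding that a passenger is carrying a prohibited item when in fact this is not the case. Consequence: detaining an innocent passenger — delay and inconvenience.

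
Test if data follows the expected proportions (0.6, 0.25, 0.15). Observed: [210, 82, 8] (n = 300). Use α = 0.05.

Expected: [180.0, 75.0, 45.0]. χ² = 36.076. df = 2, critical = 5.991. Reject H₀.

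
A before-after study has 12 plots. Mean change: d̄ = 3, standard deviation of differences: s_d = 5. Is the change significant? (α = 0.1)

t = d̄/(s_d/√n) = 3/(5/√12) = 2.078. df = 11, critical t = ±1.796. Reject H₀.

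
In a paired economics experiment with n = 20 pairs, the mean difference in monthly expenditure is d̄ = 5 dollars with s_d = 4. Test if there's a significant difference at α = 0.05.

t = d̄/(s_d/√n) = 5/(4/√20) = 5.59. df = 19, critical t = ±2.093. Reject H₀.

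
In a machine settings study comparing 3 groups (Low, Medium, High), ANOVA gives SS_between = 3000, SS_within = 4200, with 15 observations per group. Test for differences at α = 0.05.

df_between = 2, df_within = 42. F = MS_between/MS_within = 1500.0/100.0 = 15.0. F_crit ≈ 3.22. Reject H₀. At least one mean differs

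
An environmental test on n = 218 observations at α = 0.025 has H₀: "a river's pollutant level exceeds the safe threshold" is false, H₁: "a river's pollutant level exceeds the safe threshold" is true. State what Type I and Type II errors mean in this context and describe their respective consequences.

Type I (false positive): concluding that a river's pollutant level exceeds the safe threshold when it is not — shutting down a compliant factory unnecessarily. Type II (false negative): failing to conclude that a river's pollutant level exceeds the safe threshold when it is — allowing unsafe pollution to continue. Which is costlier depends on domain priorities and is a judgement call rather than a statistical fact.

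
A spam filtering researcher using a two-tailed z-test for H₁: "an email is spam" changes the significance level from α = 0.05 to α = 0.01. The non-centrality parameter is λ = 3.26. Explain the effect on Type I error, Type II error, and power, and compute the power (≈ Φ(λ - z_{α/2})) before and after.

Decreasing α from 0.05 to 0.01:
• Type I error rate decreases (α is the Type I rate by definition).
• Critical value moves from z_{α/2} = 1.96 to 2.576, so power = Φ(λ - z_{α/2}) goes from Φ(3.26 - 1.96) = 0.903 to Φ(3.26 - 2.576) = 0.753.
• Type II error rate β = 1 - power therefore increases (0.097 → 0.247).
Appropriate when false positives are costly — here, a legitimate email is sent to the spam folder and the user misses it.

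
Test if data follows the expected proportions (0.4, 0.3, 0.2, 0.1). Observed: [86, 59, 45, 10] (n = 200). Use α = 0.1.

Expected: [80.0, 60.0, 40.0, 20.0]. χ² = 6.092. df = 3, critical = 6.251. Fail to reject H₀.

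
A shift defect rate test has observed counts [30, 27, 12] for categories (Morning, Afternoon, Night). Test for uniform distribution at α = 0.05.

Expected = 23 each. χ² = Σ(O-E)²/E = 8.087. df = 2, critical value = 5.991. Reject H₀.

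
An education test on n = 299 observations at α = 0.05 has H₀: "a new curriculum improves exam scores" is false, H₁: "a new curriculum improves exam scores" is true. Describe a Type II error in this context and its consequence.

Type II error: failing to reject H₀ when it is false — concluding that a new curriculum improves exam scores is not supported when in fact it is. Consequence: keeping the old curriculum when the new one would have helped students.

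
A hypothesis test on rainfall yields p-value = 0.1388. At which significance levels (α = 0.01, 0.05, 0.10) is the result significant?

p = 0.1388. Not significant at any of the given levels.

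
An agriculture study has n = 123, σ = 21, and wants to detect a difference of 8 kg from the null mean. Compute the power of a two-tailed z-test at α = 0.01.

SE = σ/√n = 21/√123 = 1.894. Non-centrality λ = d/SE = 8/1.894 = 4.225. Power ≈ Φ(λ - z_{α/2}) = Φ(4.225 - 2.576) = Φ(1.649) = 0.95.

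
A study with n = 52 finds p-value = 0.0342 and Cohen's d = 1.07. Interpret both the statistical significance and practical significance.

Statistically significant (p = 0.0342 < 0.05). Cohen's d = 1.07 indicates a large effect size. Both statistical and practical significance should be considered.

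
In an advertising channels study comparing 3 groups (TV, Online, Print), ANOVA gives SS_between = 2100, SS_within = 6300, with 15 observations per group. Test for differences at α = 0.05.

df_between = 2, df_within = 42. F = MS_between/MS_within = 1050.0/150.0 = 7.0. F_crit ≈ 3.22. Reject H₀. At least one mean differs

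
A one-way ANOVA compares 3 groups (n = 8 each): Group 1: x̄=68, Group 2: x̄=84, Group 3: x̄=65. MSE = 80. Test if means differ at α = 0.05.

Grand mean = 72.33. SS_between = 1669.33, MS_between = 834.67. F = 10.433, F_crit ≈ 3.467. Reject H₀.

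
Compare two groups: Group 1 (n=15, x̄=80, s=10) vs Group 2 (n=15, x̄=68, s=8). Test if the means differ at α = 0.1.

Pooled sp = 9.06. t = 3.629, df = 28. Critical t = ±1.701. Reject H₀.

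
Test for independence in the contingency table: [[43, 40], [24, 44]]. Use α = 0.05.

χ² = 4.129. df = 1, critical = 3.841. Reject H₀. Variables are dependent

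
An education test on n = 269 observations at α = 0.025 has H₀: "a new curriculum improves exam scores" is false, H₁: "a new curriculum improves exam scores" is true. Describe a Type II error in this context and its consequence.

Type II error: failing to reject H₀ when it is false — concluding that a new curriculum improves exam scores is not supported when in fact it is. Consequence: keeping the old curriculum when the new one would have helped students.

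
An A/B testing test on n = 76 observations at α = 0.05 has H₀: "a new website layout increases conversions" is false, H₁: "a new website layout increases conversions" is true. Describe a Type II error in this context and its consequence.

Type II error: failing to reject H₀ when it is false — concluding that a new website layout increases conversions is not supported when in fact it is. Consequence: discarding a layout that would have improved conversions — lost revenue.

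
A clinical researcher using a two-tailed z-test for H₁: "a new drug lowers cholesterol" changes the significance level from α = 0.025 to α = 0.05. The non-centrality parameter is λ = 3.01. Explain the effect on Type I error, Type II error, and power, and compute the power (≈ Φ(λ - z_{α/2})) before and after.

Increasing α from 0.025 to 0.05:
• Type I error rate increases (α is the Type I rate by definition).
• Critical value moves from z_{α/2} = 2.241 to 1.96, so power = Φ(λ - z_{α/2}) goes from Φ(3.01 - 2.241) = 0.779 to Φ(3.01 - 1.96) = 0.853.
• Type II error rate β = 1 - power therefore decreases (0.221 → 0.147).
Appropriate when false negatives are costly — here, shelving an effective drug — patients miss out on a treatment that would have helped.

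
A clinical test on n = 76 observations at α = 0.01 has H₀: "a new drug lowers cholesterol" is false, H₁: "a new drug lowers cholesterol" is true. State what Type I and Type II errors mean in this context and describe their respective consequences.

Type I (false positive): concluding that a new drug lowers cholesterol when it is not — approving an ineffective drug — patients take a useless medication and may skip effective alternatives. Type II (false negative): failing to conclude that a new drug lowers cholesterol when it is — shelving an effective drug — patients miss out on a treatment that would have helped. Which is costlier depends on domain priorities and is a judgement call rather than a statistical fact.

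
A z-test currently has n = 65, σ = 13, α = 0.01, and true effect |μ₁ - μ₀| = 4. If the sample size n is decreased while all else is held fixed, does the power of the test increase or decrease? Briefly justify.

Power decreases: a smaller n inflates the standard error σ/√n, pulling the sampling distribution under H₁ back toward the critical value.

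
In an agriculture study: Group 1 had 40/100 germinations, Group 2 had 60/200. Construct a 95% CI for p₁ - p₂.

p̂₁ = 0.4, p̂₂ = 0.3. Difference = 0.1. CI = (-0.015, 0.215)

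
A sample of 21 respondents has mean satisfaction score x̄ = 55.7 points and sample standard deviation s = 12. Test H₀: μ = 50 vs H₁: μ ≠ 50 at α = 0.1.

t = (x̄ - μ₀)/(s/√n) = (55.7 - 50)/(12/√21) = 2.177. df = 20, critical t = ±1.725. Reject H₀.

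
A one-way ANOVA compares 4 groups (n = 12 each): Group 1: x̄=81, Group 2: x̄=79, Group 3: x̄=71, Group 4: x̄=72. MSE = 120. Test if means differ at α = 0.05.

Grand mean = 75.75. SS_between = 897.0, MS_between = 299.0. F = 2.492, F_crit ≈ 2.816. Fail to reject H₀.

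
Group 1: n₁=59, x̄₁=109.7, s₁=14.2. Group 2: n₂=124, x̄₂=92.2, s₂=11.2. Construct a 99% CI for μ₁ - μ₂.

Difference = 17.5. SE = √(14.2²/59 + 11.2²/124) = 2.105. CI = (12.08, 22.92)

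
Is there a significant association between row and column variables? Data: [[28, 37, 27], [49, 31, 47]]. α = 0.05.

χ² = 6.228. df = 2, critical = 5.991. Reject H₀. Variables are dependent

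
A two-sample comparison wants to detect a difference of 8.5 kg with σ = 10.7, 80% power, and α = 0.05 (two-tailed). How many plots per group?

n per group = 2(z_α/2 + z_β)²σ²/d² = 2×(1.96 + 0.84)²×10.7²/8.5² = 24.8 → n = 25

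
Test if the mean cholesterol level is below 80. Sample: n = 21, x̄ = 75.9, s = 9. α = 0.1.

t = (75.9 - 80)/(9/√21) = -2.088, df = 20. Critical t = -1.325. Reject H₀.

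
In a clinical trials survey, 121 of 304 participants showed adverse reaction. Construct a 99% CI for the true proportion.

p̂ = 0.398. CI = p̂ ± z*√(p̂(1-p̂)/n) = (0.326, 0.47)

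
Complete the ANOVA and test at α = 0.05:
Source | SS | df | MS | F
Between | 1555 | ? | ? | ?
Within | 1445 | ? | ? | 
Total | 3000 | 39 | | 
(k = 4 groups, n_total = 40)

df_between = 3, df_within = 36. MS_between = 518.33, MS_within = 40.14. F = 12.913, F_crit ≈ 2.866. Reject H₀.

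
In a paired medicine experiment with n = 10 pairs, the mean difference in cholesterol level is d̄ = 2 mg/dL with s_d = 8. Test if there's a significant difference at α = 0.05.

t = d̄/(s_d/√n) = 2/(8/√10) = 0.791. df = 9, critical t = ±2.262. Fail to reject H₀.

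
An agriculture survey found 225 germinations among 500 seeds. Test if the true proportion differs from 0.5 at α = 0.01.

p̂ = 0.45, p₀ = 0.5. z = (p̂ - p₀)/√(p₀(1-p₀)/n) = -2.236. Critical: ±2.576. Fail to reject H₀.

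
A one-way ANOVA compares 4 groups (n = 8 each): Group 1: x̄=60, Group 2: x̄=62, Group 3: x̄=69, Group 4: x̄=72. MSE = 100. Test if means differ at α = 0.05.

Grand mean = 65.75. SS_between = 774.0, MS_between = 258.0. F = 2.58, F_crit ≈ 2.947. Fail to reject H₀.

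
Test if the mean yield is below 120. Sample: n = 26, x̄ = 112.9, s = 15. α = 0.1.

t = (112.9 - 120)/(15/√26) = -2.414, df = 25. Critical t = -1.316. Reject H₀.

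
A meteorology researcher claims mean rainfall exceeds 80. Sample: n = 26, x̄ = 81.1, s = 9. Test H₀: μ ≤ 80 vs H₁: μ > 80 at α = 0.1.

t = (81.1 - 80)/(9/√26) = 0.623, df = 25. Critical t = 1.316. Fail to reject H₀.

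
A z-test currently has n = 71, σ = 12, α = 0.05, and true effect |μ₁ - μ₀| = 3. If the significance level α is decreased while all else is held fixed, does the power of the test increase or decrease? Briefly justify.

Power decreases: a smaller α raises the critical value, so less of the H₁ sampling distribution falls in the rejection region.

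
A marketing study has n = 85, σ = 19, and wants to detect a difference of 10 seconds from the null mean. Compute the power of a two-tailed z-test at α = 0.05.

SE = σ/√n = 19/√85 = 2.061. Non-centrality λ = d/SE = 10/2.061 = 4.852. Power ≈ Φ(λ - z_{α/2}) = Φ(4.852 - 1.96) = Φ(2.892) = 0.998.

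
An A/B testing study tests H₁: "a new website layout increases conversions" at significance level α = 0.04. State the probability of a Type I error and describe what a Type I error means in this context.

P(Type I error) = α = 0.04. A Type I error is rejecting H₀ when H₀ is actually true (false positive) — here, concluding that a new website layout increases conversions when in fact this is not the case. Consequence: rolling out a layout that doesn't actually help — wasted engineering effort.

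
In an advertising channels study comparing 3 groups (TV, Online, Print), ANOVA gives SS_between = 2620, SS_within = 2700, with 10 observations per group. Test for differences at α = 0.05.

df_between = 2, df_within = 27. F = MS_between/MS_within = 1310.0/100.0 = 13.1. F_crit ≈ 3.354. Reject H₀. At least one mean differs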